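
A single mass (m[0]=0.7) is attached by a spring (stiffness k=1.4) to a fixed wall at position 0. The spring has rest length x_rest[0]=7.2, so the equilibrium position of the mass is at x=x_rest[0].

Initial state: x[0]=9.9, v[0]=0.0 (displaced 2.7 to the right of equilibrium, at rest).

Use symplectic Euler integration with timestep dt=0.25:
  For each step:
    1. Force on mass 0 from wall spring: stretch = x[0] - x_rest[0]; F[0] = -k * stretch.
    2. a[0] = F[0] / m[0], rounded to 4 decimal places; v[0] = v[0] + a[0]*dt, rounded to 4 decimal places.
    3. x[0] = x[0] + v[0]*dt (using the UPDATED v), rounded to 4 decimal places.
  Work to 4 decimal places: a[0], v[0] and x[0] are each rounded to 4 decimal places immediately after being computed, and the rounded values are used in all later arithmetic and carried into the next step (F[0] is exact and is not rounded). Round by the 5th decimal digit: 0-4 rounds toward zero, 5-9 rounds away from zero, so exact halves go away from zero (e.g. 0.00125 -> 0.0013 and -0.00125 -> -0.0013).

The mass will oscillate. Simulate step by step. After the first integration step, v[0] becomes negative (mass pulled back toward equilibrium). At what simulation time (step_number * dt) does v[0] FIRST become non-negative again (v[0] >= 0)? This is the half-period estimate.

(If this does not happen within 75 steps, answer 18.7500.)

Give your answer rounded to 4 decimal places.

Step 0: x=[9.9000] v=[0.0000]
Step 1: x=[9.5625] v=[-1.3500]
Step 2: x=[8.9297] v=[-2.5313]
Step 3: x=[8.0807] v=[-3.3962]
Step 4: x=[7.1216] v=[-3.8366]
Step 5: x=[6.1723] v=[-3.7974]
Step 6: x=[5.3514] v=[-3.2836]
Step 7: x=[4.7616] v=[-2.3593]
Step 8: x=[4.4766] v=[-1.1401]
Step 9: x=[4.5320] v=[0.2216]
First v>=0 after going negative at step 9, time=2.2500

Answer: 2.2500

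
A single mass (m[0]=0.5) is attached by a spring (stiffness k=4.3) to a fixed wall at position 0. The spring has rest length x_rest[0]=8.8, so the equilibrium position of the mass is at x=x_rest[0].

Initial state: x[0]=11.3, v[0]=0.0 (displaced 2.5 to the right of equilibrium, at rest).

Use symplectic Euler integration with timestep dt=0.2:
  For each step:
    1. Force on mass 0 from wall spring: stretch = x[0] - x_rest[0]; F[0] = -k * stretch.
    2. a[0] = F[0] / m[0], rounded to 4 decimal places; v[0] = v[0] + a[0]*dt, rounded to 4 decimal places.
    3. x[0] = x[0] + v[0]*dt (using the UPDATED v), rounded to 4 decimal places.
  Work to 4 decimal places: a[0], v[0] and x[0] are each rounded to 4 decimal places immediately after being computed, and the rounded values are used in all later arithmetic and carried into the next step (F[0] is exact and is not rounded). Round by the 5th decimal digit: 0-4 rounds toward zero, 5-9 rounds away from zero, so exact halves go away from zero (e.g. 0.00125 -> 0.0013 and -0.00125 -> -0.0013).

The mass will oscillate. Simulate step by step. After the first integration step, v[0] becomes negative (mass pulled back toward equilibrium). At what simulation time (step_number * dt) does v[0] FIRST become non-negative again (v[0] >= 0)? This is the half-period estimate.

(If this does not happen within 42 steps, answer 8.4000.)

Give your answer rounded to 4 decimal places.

Answer: 1.2000

Derivation:
Step 0: x=[11.3000] v=[0.0000]
Step 1: x=[10.4400] v=[-4.3000]
Step 2: x=[9.0158] v=[-7.1208]
Step 3: x=[7.5174] v=[-7.4920]
Step 4: x=[6.4602] v=[-5.2859]
Step 5: x=[6.2079] v=[-1.2614]
Step 6: x=[6.8473] v=[3.1970]
First v>=0 after going negative at step 6, time=1.2000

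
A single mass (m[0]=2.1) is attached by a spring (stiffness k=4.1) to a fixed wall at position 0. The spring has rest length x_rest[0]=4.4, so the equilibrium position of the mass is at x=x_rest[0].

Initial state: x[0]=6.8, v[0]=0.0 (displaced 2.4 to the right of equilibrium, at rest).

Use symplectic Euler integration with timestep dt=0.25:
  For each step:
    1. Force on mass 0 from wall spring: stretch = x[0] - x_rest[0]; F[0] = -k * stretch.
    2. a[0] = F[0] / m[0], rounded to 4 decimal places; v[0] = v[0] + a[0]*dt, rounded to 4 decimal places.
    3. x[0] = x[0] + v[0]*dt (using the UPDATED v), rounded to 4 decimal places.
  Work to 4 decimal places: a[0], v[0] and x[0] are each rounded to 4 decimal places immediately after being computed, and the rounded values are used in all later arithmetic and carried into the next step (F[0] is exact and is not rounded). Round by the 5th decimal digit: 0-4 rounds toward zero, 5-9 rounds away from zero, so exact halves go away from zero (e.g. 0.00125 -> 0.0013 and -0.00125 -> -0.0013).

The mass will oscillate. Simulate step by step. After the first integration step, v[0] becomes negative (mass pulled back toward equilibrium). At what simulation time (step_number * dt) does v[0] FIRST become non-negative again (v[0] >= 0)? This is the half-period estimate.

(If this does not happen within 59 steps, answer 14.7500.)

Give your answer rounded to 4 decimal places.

Step 0: x=[6.8000] v=[0.0000]
Step 1: x=[6.5072] v=[-1.1714]
Step 2: x=[5.9572] v=[-2.1999]
Step 3: x=[5.2172] v=[-2.9600]
Step 4: x=[4.3775] v=[-3.3589]
Step 5: x=[3.5405] v=[-3.3479]
Step 6: x=[2.8084] v=[-2.9284]
Step 7: x=[2.2705] v=[-2.1516]
Step 8: x=[1.9925] v=[-1.1122]
Step 9: x=[2.0082] v=[0.0629]
First v>=0 after going negative at step 9, time=2.2500

Answer: 2.2500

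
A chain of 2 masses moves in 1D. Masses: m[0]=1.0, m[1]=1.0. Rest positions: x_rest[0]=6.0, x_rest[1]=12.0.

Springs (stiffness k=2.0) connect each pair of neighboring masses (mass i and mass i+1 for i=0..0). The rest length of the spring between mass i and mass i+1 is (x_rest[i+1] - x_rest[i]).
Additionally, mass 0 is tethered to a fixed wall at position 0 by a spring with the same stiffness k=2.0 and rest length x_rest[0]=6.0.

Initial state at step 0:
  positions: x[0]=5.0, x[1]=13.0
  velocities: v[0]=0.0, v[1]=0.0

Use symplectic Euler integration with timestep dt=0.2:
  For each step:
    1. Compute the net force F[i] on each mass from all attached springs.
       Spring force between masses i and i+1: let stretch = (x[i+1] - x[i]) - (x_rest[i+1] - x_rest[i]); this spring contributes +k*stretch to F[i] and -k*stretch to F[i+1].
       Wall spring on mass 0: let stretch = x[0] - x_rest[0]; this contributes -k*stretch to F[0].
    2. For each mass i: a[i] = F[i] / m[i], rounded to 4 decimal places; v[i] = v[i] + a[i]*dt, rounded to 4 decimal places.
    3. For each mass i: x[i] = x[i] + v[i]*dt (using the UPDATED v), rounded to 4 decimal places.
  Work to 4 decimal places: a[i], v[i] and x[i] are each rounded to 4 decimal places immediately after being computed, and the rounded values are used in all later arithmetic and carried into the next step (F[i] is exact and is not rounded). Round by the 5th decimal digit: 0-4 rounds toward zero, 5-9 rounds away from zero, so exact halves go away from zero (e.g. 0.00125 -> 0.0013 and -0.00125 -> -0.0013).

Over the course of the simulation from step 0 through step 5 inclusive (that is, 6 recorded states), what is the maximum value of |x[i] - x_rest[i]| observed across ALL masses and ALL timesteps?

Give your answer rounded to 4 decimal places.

Answer: 1.0893

Derivation:
Step 0: x=[5.0000 13.0000] v=[0.0000 0.0000]
Step 1: x=[5.2400 12.8400] v=[1.2000 -0.8000]
Step 2: x=[5.6688 12.5520] v=[2.1440 -1.4400]
Step 3: x=[6.1948 12.1933] v=[2.6298 -1.7933]
Step 4: x=[6.7051 11.8348] v=[2.5513 -1.7927]
Step 5: x=[7.0893 11.5459] v=[1.9211 -1.4446]
Max displacement = 1.0893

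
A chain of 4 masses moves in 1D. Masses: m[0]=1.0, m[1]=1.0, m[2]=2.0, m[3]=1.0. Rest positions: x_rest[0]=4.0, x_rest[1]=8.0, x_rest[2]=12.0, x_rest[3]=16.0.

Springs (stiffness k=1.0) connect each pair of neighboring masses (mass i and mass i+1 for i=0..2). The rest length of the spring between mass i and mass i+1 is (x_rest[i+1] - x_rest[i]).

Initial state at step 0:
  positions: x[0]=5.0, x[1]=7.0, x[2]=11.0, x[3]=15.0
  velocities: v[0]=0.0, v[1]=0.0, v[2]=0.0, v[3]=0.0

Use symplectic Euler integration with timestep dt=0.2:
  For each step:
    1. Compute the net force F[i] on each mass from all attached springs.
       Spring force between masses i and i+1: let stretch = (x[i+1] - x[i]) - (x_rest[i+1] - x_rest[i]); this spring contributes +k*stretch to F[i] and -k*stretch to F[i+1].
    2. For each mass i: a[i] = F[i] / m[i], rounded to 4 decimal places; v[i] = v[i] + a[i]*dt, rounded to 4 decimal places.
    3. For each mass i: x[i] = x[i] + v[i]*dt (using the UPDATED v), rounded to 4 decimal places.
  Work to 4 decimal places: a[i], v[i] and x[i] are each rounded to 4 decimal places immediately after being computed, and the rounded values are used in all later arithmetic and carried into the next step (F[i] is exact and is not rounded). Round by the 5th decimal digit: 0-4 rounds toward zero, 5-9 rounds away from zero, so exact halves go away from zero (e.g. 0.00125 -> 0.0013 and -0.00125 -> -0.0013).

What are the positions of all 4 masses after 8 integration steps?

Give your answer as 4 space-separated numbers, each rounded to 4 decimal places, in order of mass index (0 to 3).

Step 0: x=[5.0000 7.0000 11.0000 15.0000] v=[0.0000 0.0000 0.0000 0.0000]
Step 1: x=[4.9200 7.0800 11.0000 15.0000] v=[-0.4000 0.4000 0.0000 0.0000]
Step 2: x=[4.7664 7.2304 11.0016 15.0000] v=[-0.7680 0.7520 0.0080 0.0000]
Step 3: x=[4.5514 7.4331 11.0077 15.0001] v=[-1.0752 1.0134 0.0307 0.0003]
Step 4: x=[4.2916 7.6635 11.0222 15.0005] v=[-1.2989 1.1520 0.0725 0.0018]
Step 5: x=[4.0067 7.8934 11.0491 15.0017] v=[-1.4245 1.1494 0.1345 0.0061]
Step 6: x=[3.7173 8.0940 11.0919 15.0048] v=[-1.4472 1.0032 0.2142 0.0156]
Step 7: x=[3.4429 8.2395 11.1530 15.0114] v=[-1.3719 0.7274 0.3057 0.0330]
Step 8: x=[3.2004 8.3097 11.2330 15.0237] v=[-1.2126 0.3508 0.4002 0.0613]

Answer: 3.2004 8.3097 11.2330 15.0237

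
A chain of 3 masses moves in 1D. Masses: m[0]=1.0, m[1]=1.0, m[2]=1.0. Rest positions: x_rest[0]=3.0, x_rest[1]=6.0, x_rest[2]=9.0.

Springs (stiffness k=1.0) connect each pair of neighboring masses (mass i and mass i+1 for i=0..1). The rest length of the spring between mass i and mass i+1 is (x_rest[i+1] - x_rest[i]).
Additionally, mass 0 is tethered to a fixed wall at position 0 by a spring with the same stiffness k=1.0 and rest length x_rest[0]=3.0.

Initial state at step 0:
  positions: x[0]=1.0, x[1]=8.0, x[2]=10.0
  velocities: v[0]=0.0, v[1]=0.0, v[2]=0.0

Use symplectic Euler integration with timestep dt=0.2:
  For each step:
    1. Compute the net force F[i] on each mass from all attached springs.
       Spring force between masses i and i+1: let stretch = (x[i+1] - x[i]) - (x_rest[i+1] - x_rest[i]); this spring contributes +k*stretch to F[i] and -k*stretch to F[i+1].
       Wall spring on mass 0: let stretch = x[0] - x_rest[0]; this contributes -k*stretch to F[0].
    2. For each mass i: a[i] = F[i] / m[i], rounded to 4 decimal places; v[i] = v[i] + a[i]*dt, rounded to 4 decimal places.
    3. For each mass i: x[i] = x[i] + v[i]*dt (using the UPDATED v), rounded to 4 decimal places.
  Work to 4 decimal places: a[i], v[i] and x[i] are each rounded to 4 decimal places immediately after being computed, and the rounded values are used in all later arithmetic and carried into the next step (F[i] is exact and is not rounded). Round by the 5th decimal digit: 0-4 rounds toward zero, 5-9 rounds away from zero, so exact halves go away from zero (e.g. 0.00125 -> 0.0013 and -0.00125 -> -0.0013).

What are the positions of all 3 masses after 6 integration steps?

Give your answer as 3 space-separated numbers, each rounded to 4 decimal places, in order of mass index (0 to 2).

Answer: 4.3924 5.4186 10.2828

Derivation:
Step 0: x=[1.0000 8.0000 10.0000] v=[0.0000 0.0000 0.0000]
Step 1: x=[1.2400 7.8000 10.0400] v=[1.2000 -1.0000 0.2000]
Step 2: x=[1.6928 7.4272 10.1104] v=[2.2640 -1.8640 0.3520]
Step 3: x=[2.3073 6.9324 10.1935] v=[3.0723 -2.4742 0.4154]
Step 4: x=[3.0145 6.3830 10.2661] v=[3.5359 -2.7470 0.3632]
Step 5: x=[3.7358 5.8542 10.3034] v=[3.6067 -2.6441 0.1866]
Step 6: x=[4.3924 5.4186 10.2828] v=[3.2832 -2.1779 -0.1032]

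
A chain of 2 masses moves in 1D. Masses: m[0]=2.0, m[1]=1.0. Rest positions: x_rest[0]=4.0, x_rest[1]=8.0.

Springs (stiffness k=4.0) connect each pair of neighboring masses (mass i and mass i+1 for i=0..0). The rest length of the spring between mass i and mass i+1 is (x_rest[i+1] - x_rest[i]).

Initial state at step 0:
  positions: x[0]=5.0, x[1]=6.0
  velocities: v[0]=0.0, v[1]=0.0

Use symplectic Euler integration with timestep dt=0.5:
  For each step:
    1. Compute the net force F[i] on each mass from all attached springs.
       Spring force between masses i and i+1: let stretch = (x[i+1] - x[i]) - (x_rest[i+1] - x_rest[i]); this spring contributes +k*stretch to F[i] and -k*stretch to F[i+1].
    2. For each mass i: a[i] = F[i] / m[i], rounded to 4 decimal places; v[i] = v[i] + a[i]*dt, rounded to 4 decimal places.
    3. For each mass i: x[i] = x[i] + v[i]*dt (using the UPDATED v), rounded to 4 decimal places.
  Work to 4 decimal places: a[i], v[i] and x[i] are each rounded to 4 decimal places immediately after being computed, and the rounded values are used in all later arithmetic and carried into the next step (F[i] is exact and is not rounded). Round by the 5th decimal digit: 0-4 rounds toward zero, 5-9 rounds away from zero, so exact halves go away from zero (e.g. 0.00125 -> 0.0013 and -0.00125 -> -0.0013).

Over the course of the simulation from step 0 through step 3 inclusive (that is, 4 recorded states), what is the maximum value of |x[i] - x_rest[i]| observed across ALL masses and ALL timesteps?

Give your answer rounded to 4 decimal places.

Step 0: x=[5.0000 6.0000] v=[0.0000 0.0000]
Step 1: x=[3.5000 9.0000] v=[-3.0000 6.0000]
Step 2: x=[2.7500 10.5000] v=[-1.5000 3.0000]
Step 3: x=[3.8750 8.2500] v=[2.2500 -4.5000]
Max displacement = 2.5000

Answer: 2.5000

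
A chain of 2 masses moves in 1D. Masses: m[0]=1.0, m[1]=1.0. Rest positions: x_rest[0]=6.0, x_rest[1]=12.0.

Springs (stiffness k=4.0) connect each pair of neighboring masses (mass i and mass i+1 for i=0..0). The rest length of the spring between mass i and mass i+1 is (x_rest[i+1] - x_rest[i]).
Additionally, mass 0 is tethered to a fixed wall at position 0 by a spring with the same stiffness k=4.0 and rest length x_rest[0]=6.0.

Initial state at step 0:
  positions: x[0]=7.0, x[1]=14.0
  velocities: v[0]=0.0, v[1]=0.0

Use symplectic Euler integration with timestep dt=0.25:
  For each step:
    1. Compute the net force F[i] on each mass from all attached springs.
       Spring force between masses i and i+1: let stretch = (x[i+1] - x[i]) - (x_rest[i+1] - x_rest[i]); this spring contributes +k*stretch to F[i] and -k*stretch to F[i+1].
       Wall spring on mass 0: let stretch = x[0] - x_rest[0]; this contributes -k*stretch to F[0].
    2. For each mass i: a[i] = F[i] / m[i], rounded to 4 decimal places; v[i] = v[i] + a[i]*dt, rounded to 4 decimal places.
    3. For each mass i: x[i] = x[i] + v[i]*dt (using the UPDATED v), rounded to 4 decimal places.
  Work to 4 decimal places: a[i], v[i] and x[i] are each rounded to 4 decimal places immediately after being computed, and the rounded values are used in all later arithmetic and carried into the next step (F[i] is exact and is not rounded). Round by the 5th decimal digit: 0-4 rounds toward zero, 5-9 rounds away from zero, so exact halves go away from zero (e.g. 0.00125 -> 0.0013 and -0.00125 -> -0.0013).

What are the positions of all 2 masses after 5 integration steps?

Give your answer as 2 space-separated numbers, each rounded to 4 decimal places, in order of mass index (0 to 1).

Step 0: x=[7.0000 14.0000] v=[0.0000 0.0000]
Step 1: x=[7.0000 13.7500] v=[0.0000 -1.0000]
Step 2: x=[6.9375 13.3125] v=[-0.2500 -1.7500]
Step 3: x=[6.7344 12.7813] v=[-0.8125 -2.1250]
Step 4: x=[6.3594 12.2383] v=[-1.5000 -2.1719]
Step 5: x=[5.8643 11.7256] v=[-1.9805 -2.0508]

Answer: 5.8643 11.7256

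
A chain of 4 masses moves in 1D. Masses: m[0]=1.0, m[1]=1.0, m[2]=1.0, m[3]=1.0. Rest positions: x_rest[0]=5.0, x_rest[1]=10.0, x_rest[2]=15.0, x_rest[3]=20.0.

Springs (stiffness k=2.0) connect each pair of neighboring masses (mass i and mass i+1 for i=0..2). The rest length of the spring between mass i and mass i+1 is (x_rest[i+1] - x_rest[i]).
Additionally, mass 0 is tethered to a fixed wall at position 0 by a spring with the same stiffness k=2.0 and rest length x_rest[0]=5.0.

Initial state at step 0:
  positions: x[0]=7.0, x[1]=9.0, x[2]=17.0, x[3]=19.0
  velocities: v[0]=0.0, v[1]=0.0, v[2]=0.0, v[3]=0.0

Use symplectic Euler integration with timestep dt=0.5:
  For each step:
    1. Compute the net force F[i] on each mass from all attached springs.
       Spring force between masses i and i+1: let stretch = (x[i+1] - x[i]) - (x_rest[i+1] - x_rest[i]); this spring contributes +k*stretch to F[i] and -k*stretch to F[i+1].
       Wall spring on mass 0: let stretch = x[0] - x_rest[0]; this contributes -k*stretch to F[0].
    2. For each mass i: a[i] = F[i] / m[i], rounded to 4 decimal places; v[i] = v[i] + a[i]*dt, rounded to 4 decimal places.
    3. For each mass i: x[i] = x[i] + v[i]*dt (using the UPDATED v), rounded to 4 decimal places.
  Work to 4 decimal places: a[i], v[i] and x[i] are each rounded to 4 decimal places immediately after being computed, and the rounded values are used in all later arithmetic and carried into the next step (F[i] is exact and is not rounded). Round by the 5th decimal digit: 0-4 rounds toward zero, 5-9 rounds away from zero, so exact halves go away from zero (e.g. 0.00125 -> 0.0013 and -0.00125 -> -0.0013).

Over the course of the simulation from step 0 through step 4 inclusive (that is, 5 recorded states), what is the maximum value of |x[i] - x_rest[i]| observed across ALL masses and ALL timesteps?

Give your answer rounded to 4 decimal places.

Step 0: x=[7.0000 9.0000 17.0000 19.0000] v=[0.0000 0.0000 0.0000 0.0000]
Step 1: x=[4.5000 12.0000 14.0000 20.5000] v=[-5.0000 6.0000 -6.0000 3.0000]
Step 2: x=[3.5000 12.2500 13.2500 21.2500] v=[-2.0000 0.5000 -1.5000 1.5000]
Step 3: x=[5.1250 8.6250 16.0000 20.5000] v=[3.2500 -7.2500 5.5000 -1.5000]
Step 4: x=[5.9375 6.9375 17.3125 20.0000] v=[1.6250 -3.3750 2.6250 -1.0000]
Max displacement = 3.0625

Answer: 3.0625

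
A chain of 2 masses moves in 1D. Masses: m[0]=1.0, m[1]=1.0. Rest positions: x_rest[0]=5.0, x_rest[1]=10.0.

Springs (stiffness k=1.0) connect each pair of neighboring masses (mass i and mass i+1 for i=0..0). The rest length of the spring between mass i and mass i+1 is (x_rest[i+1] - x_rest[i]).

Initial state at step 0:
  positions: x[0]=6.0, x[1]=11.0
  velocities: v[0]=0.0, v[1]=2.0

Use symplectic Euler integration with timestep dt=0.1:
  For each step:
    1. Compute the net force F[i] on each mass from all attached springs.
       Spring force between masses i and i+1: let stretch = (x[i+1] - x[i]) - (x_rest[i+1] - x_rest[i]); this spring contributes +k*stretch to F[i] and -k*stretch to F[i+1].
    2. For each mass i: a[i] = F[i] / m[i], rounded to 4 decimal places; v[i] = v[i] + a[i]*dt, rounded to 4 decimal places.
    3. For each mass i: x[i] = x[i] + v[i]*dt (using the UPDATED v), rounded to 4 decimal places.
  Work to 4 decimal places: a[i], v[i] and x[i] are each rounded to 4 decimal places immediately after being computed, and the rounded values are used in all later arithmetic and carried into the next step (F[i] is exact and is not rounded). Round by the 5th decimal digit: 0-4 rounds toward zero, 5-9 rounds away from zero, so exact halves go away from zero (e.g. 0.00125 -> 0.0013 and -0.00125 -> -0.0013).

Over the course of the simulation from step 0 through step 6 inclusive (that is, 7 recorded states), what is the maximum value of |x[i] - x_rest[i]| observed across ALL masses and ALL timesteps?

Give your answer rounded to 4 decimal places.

Step 0: x=[6.0000 11.0000] v=[0.0000 2.0000]
Step 1: x=[6.0000 11.2000] v=[0.0000 2.0000]
Step 2: x=[6.0020 11.3980] v=[0.0200 1.9800]
Step 3: x=[6.0080 11.5920] v=[0.0596 1.9404]
Step 4: x=[6.0198 11.7802] v=[0.1180 1.8820]
Step 5: x=[6.0392 11.9608] v=[0.1940 1.8060]
Step 6: x=[6.0678 12.1322] v=[0.2862 1.7138]
Max displacement = 2.1322

Answer: 2.1322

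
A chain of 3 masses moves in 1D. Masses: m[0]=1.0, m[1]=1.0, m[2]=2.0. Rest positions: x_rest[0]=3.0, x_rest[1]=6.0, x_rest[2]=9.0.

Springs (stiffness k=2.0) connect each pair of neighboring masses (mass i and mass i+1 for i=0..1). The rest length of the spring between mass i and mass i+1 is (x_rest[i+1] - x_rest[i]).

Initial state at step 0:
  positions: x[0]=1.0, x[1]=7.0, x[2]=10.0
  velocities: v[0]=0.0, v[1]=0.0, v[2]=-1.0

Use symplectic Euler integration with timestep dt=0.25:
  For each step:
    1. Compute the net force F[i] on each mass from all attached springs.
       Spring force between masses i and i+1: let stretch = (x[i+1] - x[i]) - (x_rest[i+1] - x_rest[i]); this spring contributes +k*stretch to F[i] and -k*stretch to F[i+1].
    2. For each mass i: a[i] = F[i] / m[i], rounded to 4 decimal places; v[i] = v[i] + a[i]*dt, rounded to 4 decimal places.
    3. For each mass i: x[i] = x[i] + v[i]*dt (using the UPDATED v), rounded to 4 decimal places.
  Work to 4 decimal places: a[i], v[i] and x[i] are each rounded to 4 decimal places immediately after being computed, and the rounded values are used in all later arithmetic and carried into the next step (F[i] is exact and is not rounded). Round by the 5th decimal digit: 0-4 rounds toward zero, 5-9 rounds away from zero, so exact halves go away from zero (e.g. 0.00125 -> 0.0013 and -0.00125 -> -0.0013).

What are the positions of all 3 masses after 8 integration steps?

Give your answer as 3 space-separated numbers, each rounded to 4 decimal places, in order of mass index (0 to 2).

Step 0: x=[1.0000 7.0000 10.0000] v=[0.0000 0.0000 -1.0000]
Step 1: x=[1.3750 6.6250 9.7500] v=[1.5000 -1.5000 -1.0000]
Step 2: x=[2.0313 5.9844 9.4922] v=[2.6250 -2.5625 -1.0313]
Step 3: x=[2.8067 5.2881 9.2026] v=[3.1016 -2.7852 -1.1583]
Step 4: x=[3.5173 4.7709 8.8559] v=[2.8423 -2.0687 -1.3869]
Step 5: x=[4.0096 4.6077 8.4414] v=[1.9691 -0.6530 -1.6582]
Step 6: x=[4.2017 4.8489 7.9748] v=[0.7682 0.9648 -1.8666]
Step 7: x=[4.0997 5.4000 7.5003] v=[-0.4082 2.2042 -1.8981]
Step 8: x=[3.7852 6.0511 7.0820] v=[-1.2581 2.6042 -1.6732]

Answer: 3.7852 6.0511 7.0820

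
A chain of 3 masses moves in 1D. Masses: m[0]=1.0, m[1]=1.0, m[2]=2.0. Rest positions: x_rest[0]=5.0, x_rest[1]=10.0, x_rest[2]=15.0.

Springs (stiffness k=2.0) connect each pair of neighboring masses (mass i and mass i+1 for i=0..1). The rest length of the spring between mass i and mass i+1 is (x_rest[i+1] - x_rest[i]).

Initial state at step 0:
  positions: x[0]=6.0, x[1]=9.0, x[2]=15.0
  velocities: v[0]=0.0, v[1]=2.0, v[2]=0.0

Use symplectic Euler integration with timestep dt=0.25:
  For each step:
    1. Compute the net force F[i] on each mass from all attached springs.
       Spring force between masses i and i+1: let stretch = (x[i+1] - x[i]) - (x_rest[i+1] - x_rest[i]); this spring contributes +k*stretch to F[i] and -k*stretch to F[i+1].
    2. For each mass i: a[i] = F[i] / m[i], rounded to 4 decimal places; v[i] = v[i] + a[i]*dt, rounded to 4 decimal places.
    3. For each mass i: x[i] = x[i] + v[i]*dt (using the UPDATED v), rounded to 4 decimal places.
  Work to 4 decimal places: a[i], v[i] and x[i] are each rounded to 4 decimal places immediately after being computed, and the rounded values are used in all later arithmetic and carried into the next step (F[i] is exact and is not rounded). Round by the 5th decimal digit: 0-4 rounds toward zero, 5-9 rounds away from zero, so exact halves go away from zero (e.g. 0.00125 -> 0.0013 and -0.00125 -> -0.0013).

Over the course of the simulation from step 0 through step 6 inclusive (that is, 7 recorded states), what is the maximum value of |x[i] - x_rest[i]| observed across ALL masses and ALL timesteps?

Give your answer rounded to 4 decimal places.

Step 0: x=[6.0000 9.0000 15.0000] v=[0.0000 2.0000 0.0000]
Step 1: x=[5.7500 9.8750 14.9375] v=[-1.0000 3.5000 -0.2500]
Step 2: x=[5.3906 10.8672 14.8711] v=[-1.4375 3.9688 -0.2656]
Step 3: x=[5.0908 11.6753 14.8670] v=[-1.1992 3.2325 -0.0166]
Step 4: x=[4.9891 12.0593 14.9759] v=[-0.4070 1.5361 0.4355]
Step 5: x=[5.1461 11.9241 15.2150] v=[0.6281 -0.5407 0.9564]
Step 6: x=[5.5254 11.3530 15.5609] v=[1.5171 -2.2843 1.3837]
Max displacement = 2.0593

Answer: 2.0593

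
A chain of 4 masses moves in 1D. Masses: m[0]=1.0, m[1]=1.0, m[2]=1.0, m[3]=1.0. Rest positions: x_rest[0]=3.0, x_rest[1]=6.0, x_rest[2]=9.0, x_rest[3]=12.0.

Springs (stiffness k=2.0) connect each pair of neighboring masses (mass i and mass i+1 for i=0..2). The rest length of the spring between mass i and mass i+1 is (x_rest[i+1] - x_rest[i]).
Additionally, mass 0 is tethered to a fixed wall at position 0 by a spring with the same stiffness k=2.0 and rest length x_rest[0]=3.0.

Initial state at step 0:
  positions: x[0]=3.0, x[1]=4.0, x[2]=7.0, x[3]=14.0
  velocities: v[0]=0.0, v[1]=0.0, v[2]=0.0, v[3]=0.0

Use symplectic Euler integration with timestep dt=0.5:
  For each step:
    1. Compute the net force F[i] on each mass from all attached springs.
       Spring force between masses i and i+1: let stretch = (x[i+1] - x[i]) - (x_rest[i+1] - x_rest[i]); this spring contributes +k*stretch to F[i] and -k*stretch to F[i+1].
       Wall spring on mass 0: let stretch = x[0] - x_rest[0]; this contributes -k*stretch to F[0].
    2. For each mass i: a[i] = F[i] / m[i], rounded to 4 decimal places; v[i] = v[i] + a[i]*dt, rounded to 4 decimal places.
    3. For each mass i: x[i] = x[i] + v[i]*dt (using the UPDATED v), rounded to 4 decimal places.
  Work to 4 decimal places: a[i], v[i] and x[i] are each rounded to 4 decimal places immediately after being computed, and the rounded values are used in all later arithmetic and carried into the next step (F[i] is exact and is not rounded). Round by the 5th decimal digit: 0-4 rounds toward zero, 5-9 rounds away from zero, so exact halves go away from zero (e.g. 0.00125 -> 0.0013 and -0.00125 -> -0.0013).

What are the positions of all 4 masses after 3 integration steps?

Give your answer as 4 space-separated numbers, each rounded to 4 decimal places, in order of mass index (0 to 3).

Step 0: x=[3.0000 4.0000 7.0000 14.0000] v=[0.0000 0.0000 0.0000 0.0000]
Step 1: x=[2.0000 5.0000 9.0000 12.0000] v=[-2.0000 2.0000 4.0000 -4.0000]
Step 2: x=[1.5000 6.5000 10.5000 10.0000] v=[-1.0000 3.0000 3.0000 -4.0000]
Step 3: x=[2.7500 7.5000 9.7500 9.7500] v=[2.5000 2.0000 -1.5000 -0.5000]

Answer: 2.7500 7.5000 9.7500 9.7500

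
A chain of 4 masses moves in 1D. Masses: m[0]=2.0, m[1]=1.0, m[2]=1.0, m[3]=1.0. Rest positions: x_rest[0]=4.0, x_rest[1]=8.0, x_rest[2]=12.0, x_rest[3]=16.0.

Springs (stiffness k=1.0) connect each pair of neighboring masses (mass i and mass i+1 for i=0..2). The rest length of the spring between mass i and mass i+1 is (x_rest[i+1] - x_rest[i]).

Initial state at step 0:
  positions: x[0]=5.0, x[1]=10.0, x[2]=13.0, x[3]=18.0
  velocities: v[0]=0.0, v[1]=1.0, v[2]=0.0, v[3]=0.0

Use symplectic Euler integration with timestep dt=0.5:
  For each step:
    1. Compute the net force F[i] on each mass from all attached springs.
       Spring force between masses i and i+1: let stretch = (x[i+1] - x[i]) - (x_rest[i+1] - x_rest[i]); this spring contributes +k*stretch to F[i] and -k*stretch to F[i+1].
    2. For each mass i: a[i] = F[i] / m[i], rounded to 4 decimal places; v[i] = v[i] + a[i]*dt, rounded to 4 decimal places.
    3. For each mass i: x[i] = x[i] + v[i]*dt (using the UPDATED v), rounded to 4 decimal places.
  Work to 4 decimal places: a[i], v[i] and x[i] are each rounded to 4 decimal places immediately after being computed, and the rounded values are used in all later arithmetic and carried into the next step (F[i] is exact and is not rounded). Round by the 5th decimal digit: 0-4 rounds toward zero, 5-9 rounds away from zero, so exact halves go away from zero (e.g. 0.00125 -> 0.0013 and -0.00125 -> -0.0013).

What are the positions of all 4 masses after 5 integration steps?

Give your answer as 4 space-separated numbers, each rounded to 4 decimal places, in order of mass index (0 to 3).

Step 0: x=[5.0000 10.0000 13.0000 18.0000] v=[0.0000 1.0000 0.0000 0.0000]
Step 1: x=[5.1250 10.0000 13.5000 17.7500] v=[0.2500 0.0000 1.0000 -0.5000]
Step 2: x=[5.3594 9.6563 14.1875 17.4375] v=[0.4688 -0.6875 1.3750 -0.6250]
Step 3: x=[5.6310 9.3711 14.5547 17.3125] v=[0.5431 -0.5704 0.7344 -0.2500]
Step 4: x=[5.8701 9.4468 14.3155 17.4981] v=[0.4781 0.1514 -0.4785 0.3711]
Step 5: x=[6.0563 9.8455 13.6547 17.8880] v=[0.3723 0.7974 -1.3216 0.7798]

Answer: 6.0563 9.8455 13.6547 17.8880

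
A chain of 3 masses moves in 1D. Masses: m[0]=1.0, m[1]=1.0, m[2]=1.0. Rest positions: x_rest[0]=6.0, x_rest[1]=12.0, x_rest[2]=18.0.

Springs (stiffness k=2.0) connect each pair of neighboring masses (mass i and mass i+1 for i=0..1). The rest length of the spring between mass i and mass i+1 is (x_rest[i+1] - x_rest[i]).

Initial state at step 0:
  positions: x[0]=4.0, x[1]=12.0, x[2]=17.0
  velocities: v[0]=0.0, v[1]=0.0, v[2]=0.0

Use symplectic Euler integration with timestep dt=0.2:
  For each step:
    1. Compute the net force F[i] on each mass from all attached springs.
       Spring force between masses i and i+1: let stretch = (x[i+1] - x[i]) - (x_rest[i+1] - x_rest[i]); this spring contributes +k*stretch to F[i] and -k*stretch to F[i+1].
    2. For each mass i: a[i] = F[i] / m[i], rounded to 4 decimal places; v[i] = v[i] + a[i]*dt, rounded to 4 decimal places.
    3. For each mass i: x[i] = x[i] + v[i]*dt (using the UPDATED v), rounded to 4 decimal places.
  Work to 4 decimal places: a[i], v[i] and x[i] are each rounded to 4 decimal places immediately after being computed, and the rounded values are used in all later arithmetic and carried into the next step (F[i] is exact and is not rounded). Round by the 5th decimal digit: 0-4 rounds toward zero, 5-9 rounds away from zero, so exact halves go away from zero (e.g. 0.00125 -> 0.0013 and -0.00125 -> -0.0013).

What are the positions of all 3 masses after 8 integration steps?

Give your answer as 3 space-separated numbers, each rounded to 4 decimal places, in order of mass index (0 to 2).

Answer: 5.6262 10.5006 16.8731

Derivation:
Step 0: x=[4.0000 12.0000 17.0000] v=[0.0000 0.0000 0.0000]
Step 1: x=[4.1600 11.7600 17.0800] v=[0.8000 -1.2000 0.4000]
Step 2: x=[4.4480 11.3376 17.2144] v=[1.4400 -2.1120 0.6720]
Step 3: x=[4.8072 10.8342 17.3587] v=[1.7958 -2.5171 0.7213]
Step 4: x=[5.1685 10.3706 17.4610] v=[1.8066 -2.3181 0.5115]
Step 5: x=[5.4660 10.0580 17.4761] v=[1.4874 -1.5628 0.0753]
Step 6: x=[5.6508 9.9715 17.3777] v=[0.9242 -0.4324 -0.4919]
Step 7: x=[5.7013 10.1319 17.1668] v=[0.2525 0.8018 -1.0544]
Step 8: x=[5.6262 10.5006 16.8731] v=[-0.3753 1.8435 -1.4684]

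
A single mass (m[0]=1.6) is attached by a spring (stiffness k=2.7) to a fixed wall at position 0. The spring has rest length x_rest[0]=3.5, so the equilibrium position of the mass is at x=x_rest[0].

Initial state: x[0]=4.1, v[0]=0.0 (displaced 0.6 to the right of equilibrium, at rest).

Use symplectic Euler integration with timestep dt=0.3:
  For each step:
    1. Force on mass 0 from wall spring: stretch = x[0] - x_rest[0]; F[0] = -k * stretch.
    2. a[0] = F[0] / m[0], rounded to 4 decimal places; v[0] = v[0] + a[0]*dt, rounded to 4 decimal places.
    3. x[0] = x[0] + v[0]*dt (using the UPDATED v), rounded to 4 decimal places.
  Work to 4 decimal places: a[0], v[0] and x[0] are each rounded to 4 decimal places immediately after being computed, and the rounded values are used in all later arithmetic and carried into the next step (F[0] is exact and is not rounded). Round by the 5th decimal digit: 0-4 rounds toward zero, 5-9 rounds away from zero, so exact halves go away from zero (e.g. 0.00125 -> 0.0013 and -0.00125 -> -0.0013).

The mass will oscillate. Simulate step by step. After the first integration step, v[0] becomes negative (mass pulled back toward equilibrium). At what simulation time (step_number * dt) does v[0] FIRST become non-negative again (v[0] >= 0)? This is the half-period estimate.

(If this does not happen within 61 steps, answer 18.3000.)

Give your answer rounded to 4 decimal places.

Step 0: x=[4.1000] v=[0.0000]
Step 1: x=[4.0089] v=[-0.3038]
Step 2: x=[3.8405] v=[-0.5614]
Step 3: x=[3.6204] v=[-0.7338]
Step 4: x=[3.3820] v=[-0.7948]
Step 5: x=[3.1615] v=[-0.7351]
Step 6: x=[2.9924] v=[-0.5637]
Step 7: x=[2.9004] v=[-0.3067]
Step 8: x=[2.8994] v=[-0.0032]
Step 9: x=[2.9897] v=[0.3009]
First v>=0 after going negative at step 9, time=2.7000

Answer: 2.7000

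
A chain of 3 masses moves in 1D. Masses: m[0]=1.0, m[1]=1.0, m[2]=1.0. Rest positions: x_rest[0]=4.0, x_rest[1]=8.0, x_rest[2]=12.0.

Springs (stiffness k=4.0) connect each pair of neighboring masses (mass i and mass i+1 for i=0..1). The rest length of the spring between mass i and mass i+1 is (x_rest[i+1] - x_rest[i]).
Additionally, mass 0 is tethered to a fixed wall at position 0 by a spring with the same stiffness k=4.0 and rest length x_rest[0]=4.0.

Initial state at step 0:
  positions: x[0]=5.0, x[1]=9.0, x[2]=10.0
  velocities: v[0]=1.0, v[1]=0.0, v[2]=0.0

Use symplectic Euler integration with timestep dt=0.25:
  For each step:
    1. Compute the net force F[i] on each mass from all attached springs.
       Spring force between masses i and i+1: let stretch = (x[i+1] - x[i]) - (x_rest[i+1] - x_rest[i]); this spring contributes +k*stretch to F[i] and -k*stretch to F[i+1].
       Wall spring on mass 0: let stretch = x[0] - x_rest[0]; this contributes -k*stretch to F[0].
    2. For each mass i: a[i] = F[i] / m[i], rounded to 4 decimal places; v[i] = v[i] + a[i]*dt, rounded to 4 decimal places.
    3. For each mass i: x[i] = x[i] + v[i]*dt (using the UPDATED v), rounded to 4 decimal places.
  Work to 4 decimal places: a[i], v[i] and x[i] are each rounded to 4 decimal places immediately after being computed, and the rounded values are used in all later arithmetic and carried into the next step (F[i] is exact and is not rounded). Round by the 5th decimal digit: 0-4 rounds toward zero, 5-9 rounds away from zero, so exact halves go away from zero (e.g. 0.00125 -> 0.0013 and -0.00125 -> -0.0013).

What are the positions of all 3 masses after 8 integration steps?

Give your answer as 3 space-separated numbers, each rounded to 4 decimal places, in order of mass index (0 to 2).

Answer: 5.2036 8.5244 11.7773

Derivation:
Step 0: x=[5.0000 9.0000 10.0000] v=[1.0000 0.0000 0.0000]
Step 1: x=[5.0000 8.2500 10.7500] v=[0.0000 -3.0000 3.0000]
Step 2: x=[4.5625 7.3125 11.8750] v=[-1.7500 -3.7500 4.5000]
Step 3: x=[3.6719 6.8281 12.8594] v=[-3.5625 -1.9375 3.9375]
Step 4: x=[2.6524 7.0625 13.3360] v=[-4.0782 0.9376 1.9062]
Step 5: x=[2.0723 7.7628 13.2442] v=[-2.3205 2.8010 -0.3673]
Step 6: x=[2.3967 8.4108 12.7820] v=[1.2977 2.5919 -1.8487]
Step 7: x=[3.6255 8.6481 12.2270] v=[4.9151 0.9490 -2.2199]
Step 8: x=[5.2036 8.5244 11.7773] v=[6.3122 -0.4947 -1.7988]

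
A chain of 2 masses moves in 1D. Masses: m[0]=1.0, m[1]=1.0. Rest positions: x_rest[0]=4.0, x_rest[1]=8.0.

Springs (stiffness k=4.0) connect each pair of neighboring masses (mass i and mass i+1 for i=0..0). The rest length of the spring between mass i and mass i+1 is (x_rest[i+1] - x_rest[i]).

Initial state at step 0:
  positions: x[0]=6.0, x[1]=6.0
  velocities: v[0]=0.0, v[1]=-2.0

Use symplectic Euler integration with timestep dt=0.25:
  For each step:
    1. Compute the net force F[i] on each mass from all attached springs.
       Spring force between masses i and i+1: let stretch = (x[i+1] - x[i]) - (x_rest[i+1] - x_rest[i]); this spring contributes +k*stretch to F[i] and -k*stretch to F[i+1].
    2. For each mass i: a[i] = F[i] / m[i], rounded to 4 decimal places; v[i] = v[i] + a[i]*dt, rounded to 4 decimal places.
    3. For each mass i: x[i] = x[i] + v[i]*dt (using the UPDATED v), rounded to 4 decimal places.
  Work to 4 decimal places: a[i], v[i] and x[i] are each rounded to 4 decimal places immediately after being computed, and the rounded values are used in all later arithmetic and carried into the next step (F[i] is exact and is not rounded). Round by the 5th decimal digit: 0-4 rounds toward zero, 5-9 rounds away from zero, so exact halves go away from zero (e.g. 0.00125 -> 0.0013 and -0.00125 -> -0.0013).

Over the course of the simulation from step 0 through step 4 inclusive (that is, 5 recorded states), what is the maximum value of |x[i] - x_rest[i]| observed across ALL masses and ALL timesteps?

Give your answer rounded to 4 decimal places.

Step 0: x=[6.0000 6.0000] v=[0.0000 -2.0000]
Step 1: x=[5.0000 6.5000] v=[-4.0000 2.0000]
Step 2: x=[3.3750 7.6250] v=[-6.5000 4.5000]
Step 3: x=[1.8125 8.6875] v=[-6.2500 4.2500]
Step 4: x=[0.9688 9.0313] v=[-3.3750 1.3750]
Max displacement = 3.0312

Answer: 3.0312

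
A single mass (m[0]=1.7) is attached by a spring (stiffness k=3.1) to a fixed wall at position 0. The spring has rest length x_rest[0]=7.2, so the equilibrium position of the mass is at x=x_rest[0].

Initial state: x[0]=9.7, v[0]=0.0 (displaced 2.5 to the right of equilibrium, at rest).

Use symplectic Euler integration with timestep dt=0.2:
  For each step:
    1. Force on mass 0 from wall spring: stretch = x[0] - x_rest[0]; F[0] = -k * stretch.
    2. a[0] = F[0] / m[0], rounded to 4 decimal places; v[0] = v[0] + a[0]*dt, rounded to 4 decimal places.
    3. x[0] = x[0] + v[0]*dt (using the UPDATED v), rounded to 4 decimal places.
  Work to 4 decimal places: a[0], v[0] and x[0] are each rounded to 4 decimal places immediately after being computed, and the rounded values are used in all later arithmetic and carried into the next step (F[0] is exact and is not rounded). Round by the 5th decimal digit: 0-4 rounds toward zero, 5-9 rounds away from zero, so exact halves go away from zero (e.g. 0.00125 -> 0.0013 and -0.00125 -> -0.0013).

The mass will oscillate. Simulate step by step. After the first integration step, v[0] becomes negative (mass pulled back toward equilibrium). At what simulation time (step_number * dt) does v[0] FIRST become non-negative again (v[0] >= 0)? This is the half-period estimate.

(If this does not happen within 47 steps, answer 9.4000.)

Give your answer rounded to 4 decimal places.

Answer: 2.4000

Derivation:
Step 0: x=[9.7000] v=[0.0000]
Step 1: x=[9.5176] v=[-0.9118]
Step 2: x=[9.1662] v=[-1.7570]
Step 3: x=[8.6714] v=[-2.4741]
Step 4: x=[8.0693] v=[-3.0107]
Step 5: x=[7.4038] v=[-3.3277]
Step 6: x=[6.7234] v=[-3.4020]
Step 7: x=[6.0778] v=[-3.2282]
Step 8: x=[5.5140] v=[-2.8189]
Step 9: x=[5.0732] v=[-2.2040]
Step 10: x=[4.7875] v=[-1.4283]
Step 11: x=[4.6778] v=[-0.5484]
Step 12: x=[4.7521] v=[0.3715]
First v>=0 after going negative at step 12, time=2.4000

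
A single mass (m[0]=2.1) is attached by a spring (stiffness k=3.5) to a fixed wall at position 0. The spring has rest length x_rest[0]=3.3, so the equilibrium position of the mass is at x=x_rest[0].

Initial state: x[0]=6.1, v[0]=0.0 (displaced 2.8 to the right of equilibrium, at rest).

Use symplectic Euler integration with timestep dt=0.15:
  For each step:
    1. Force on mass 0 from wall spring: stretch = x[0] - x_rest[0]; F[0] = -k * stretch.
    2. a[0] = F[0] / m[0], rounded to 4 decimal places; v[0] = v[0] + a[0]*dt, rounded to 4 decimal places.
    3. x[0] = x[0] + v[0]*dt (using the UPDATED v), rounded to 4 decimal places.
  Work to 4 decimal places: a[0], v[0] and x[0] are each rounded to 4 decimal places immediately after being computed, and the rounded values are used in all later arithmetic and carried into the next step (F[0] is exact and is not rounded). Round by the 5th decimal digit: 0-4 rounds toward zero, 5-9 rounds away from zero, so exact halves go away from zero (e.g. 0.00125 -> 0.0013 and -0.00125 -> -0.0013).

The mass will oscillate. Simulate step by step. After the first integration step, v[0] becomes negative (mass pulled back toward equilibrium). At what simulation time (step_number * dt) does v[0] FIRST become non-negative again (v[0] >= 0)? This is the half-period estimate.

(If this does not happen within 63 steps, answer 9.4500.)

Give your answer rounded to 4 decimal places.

Step 0: x=[6.1000] v=[0.0000]
Step 1: x=[5.9950] v=[-0.7000]
Step 2: x=[5.7889] v=[-1.3738]
Step 3: x=[5.4895] v=[-1.9960]
Step 4: x=[5.1080] v=[-2.5434]
Step 5: x=[4.6587] v=[-2.9954]
Step 6: x=[4.1584] v=[-3.3351]
Step 7: x=[3.6259] v=[-3.5497]
Step 8: x=[3.0812] v=[-3.6312]
Step 9: x=[2.5447] v=[-3.5765]
Step 10: x=[2.0365] v=[-3.3877]
Step 11: x=[1.5757] v=[-3.0718]
Step 12: x=[1.1796] v=[-2.6407]
Step 13: x=[0.8630] v=[-2.1106]
Step 14: x=[0.6378] v=[-1.5013]
Step 15: x=[0.5124] v=[-0.8358]
Step 16: x=[0.4916] v=[-0.1389]
Step 17: x=[0.5761] v=[0.5632]
First v>=0 after going negative at step 17, time=2.5500

Answer: 2.5500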